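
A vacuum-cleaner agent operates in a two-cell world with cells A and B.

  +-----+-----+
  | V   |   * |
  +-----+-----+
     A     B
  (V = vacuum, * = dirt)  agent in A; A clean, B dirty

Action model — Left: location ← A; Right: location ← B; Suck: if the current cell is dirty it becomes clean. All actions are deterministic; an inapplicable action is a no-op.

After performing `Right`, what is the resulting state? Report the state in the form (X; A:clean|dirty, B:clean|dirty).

start: (A; A:clean, B:dirty)
t=1 Right ⇒ (B; A:clean, B:dirty)

(B; A:clean, B:dirty)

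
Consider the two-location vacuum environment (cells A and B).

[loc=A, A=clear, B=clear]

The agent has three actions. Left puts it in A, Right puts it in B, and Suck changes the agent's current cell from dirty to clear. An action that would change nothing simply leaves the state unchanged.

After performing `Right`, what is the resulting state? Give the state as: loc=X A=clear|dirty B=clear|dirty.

loc=B A=clear B=clear

start: loc=A A=clear B=clear
t=1 Right ⇒ loc=B A=clear B=clear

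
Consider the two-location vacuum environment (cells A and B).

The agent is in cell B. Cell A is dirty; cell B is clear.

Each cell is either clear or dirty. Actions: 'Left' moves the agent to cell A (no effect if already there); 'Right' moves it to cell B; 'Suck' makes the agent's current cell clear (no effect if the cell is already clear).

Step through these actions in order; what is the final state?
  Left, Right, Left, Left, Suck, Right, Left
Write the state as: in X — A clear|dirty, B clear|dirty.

in A — A clear, B clear

1. Left → in A — A dirty, B clear
2. Right → in B — A dirty, B clear
3. Left → in A — A dirty, B clear
4. Left → in A — A dirty, B clear
5. Suck → in A — A clear, B clear
6. Right → in B — A clear, B clear
7. Left → in A — A clear, B clear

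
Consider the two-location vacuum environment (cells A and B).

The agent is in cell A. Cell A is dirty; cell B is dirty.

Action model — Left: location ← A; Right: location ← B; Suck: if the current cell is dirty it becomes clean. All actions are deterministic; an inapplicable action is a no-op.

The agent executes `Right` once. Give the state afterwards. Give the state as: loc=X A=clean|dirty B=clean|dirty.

start: loc=A A=dirty B=dirty
1) do Right; now loc=B A=dirty B=dirty

loc=B A=dirty B=dirty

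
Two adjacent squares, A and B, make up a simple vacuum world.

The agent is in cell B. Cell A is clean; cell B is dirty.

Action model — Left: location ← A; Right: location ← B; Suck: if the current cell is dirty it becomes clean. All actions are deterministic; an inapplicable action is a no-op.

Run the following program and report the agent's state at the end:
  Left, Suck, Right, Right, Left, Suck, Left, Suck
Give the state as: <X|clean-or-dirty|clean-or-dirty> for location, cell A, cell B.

step 1/8 (Left): <A|clean|dirty>
step 2/8 (Suck): <A|clean|dirty>
step 3/8 (Right): <B|clean|dirty>
step 4/8 (Right): <B|clean|dirty>
step 5/8 (Left): <A|clean|dirty>
step 6/8 (Suck): <A|clean|dirty>
step 7/8 (Left): <A|clean|dirty>
step 8/8 (Suck): <A|clean|dirty>

<A|clean|dirty>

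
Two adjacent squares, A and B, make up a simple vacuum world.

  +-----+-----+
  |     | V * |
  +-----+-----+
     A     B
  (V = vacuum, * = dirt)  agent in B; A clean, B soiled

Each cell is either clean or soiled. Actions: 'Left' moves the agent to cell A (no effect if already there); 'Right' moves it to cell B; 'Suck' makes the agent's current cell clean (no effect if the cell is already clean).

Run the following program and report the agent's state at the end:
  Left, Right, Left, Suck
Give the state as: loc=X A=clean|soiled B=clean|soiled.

Left (#1): loc=A A=clean B=soiled
Right (#2): loc=B A=clean B=soiled
Left (#3): loc=A A=clean B=soiled
Suck (#4): loc=A A=clean B=soiled

loc=A A=clean B=soiled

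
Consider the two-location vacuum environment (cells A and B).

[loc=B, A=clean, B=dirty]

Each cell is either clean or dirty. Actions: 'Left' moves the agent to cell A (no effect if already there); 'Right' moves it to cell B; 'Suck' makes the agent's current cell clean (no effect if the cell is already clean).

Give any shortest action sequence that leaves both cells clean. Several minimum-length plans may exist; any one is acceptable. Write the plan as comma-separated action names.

Suck

1. Suck → in B — A clean, B clean
min 1: B is dirty, one Suck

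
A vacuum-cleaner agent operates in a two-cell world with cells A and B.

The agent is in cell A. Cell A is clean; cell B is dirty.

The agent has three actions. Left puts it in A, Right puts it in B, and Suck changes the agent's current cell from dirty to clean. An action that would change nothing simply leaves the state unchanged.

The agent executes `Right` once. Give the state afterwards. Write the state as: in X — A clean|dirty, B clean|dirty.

in B — A clean, B dirty

start: in A — A clean, B dirty
1) do Right; now in B — A clean, B dirty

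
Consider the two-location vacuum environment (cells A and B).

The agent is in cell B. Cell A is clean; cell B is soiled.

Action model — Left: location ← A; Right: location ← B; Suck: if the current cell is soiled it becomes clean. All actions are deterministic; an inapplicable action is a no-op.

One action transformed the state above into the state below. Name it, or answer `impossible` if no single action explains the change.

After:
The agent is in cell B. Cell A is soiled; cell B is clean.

try  Left: <A|clean|soiled>
try Right: <B|clean|soiled>
try  Suck: <B|clean|clean>
no single action produces the after-state

impossible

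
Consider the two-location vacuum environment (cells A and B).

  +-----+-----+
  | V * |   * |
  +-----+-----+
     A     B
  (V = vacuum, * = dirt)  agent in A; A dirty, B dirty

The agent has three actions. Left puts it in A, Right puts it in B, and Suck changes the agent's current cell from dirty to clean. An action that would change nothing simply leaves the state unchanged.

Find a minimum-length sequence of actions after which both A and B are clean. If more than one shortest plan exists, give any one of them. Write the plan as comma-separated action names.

Suck (#1): <A|clean|dirty>
Right (#2): <B|clean|dirty>
Suck (#3): <B|clean|clean>
min 3: Suck A + move + Suck B

Suck, Right, Suck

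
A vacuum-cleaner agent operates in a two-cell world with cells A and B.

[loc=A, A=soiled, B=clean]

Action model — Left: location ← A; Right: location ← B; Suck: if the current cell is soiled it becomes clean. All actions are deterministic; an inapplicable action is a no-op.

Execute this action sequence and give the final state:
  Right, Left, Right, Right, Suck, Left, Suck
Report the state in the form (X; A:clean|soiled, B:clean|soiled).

t=1 Right ⇒ (B; A:soiled, B:clean)
t=2 Left ⇒ (A; A:soiled, B:clean)
t=3 Right ⇒ (B; A:soiled, B:clean)
t=4 Right ⇒ (B; A:soiled, B:clean)
t=5 Suck ⇒ (B; A:soiled, B:clean)
t=6 Left ⇒ (A; A:soiled, B:clean)
t=7 Suck ⇒ (A; A:clean, B:clean)

(A; A:clean, B:clean)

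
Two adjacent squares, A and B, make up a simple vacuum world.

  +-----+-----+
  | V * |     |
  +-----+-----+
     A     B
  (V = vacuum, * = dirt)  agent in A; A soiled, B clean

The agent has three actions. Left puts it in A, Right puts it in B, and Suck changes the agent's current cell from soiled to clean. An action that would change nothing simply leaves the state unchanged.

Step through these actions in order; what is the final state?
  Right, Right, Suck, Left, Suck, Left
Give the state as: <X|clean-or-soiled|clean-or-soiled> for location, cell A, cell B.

<A|clean|clean>

step 1/6 (Right): <B|soiled|clean>
step 2/6 (Right): <B|soiled|clean>
step 3/6 (Suck): <B|soiled|clean>
step 4/6 (Left): <A|soiled|clean>
step 5/6 (Suck): <A|clean|clean>
step 6/6 (Left): <A|clean|clean>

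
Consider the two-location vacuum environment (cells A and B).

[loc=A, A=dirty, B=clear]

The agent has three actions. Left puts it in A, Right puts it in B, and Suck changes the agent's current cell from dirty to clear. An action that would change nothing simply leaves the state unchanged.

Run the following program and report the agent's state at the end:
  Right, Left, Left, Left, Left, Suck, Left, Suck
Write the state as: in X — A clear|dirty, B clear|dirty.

t=1 Right ⇒ in B — A dirty, B clear
t=2 Left ⇒ in A — A dirty, B clear
t=3 Left ⇒ in A — A dirty, B clear
t=4 Left ⇒ in A — A dirty, B clear
t=5 Left ⇒ in A — A dirty, B clear
t=6 Suck ⇒ in A — A clear, B clear
t=7 Left ⇒ in A — A clear, B clear
t=8 Suck ⇒ in A — A clear, B clear

in A — A clear, B clear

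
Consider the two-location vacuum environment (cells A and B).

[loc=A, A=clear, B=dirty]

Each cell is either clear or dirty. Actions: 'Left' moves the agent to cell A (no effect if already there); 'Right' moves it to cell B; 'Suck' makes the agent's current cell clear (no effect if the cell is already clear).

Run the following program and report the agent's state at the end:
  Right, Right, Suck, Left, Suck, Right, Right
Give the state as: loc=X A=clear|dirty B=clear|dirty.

loc=B A=clear B=clear

[1] after Right: loc=B A=clear B=dirty
[2] after Right: loc=B A=clear B=dirty
[3] after Suck: loc=B A=clear B=clear
[4] after Left: loc=A A=clear B=clear
[5] after Suck: loc=A A=clear B=clear
[6] after Right: loc=B A=clear B=clear
[7] after Right: loc=B A=clear B=clear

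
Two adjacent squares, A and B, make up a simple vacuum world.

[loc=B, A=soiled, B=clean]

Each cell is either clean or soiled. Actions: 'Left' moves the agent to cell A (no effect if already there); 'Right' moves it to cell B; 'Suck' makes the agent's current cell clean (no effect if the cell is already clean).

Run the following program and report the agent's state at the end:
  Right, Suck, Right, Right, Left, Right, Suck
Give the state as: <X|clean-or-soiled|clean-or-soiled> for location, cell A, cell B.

<B|soiled|clean>

Right (#1): <B|soiled|clean>
Suck (#2): <B|soiled|clean>
Right (#3): <B|soiled|clean>
Right (#4): <B|soiled|clean>
Left (#5): <A|soiled|clean>
Right (#6): <B|soiled|clean>
Suck (#7): <B|soiled|clean>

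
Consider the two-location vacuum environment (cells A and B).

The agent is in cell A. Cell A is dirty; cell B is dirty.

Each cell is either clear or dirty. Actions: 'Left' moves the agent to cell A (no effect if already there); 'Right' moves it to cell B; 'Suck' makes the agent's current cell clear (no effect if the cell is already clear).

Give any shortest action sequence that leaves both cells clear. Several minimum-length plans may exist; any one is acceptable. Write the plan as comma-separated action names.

1) do Suck; now in A — A clear, B dirty
2) do Right; now in B — A clear, B dirty
3) do Suck; now in B — A clear, B clear
min 3: Suck A + move + Suck B

Suck, Right, Suck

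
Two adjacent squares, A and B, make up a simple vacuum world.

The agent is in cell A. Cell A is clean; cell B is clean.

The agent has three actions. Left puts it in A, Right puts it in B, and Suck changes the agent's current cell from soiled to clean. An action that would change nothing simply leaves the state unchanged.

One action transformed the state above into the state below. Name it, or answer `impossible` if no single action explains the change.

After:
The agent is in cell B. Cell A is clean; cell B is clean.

try  Left: (A; A:clean, B:clean)
try Right: (B; A:clean, B:clean)  ← match
try  Suck: (A; A:clean, B:clean)

Right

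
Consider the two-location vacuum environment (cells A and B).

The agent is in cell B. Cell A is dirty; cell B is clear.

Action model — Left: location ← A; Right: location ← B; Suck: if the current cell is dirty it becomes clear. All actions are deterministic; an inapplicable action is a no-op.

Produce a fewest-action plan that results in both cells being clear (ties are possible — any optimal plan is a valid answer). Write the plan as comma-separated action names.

Left, Suck

t=1 Left ⇒ loc=A A=dirty B=clear
t=2 Suck ⇒ loc=A A=clear B=clear
min 2: go A then Suck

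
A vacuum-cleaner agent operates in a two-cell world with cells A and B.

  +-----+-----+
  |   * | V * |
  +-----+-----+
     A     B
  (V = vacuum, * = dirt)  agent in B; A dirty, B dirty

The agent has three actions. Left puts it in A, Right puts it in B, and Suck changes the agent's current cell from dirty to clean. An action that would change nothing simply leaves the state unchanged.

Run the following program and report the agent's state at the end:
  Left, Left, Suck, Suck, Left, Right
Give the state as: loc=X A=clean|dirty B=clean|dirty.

loc=B A=clean B=dirty

1. Left → loc=A A=dirty B=dirty
2. Left → loc=A A=dirty B=dirty
3. Suck → loc=A A=clean B=dirty
4. Suck → loc=A A=clean B=dirty
5. Left → loc=A A=clean B=dirty
6. Right → loc=B A=clean B=dirty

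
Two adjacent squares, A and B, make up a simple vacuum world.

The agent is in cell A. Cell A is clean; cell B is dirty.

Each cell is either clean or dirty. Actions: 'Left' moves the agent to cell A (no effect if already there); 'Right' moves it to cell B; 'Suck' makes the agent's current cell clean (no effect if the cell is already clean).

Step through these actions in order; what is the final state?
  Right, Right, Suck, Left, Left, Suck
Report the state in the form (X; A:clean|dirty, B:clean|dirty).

(A; A:clean, B:clean)

[1] after Right: (B; A:clean, B:dirty)
[2] after Right: (B; A:clean, B:dirty)
[3] after Suck: (B; A:clean, B:clean)
[4] after Left: (A; A:clean, B:clean)
[5] after Left: (A; A:clean, B:clean)
[6] after Suck: (A; A:clean, B:clean)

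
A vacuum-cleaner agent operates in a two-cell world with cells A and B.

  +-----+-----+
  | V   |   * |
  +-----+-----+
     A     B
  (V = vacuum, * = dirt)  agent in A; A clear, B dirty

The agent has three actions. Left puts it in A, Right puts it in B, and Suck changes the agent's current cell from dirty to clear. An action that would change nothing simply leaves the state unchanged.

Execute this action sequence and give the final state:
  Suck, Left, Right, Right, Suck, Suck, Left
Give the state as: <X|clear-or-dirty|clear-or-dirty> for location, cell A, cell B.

<A|clear|clear>

[1] after Suck: <A|clear|dirty>
[2] after Left: <A|clear|dirty>
[3] after Right: <B|clear|dirty>
[4] after Right: <B|clear|dirty>
[5] after Suck: <B|clear|clear>
[6] after Suck: <B|clear|clear>
[7] after Left: <A|clear|clear>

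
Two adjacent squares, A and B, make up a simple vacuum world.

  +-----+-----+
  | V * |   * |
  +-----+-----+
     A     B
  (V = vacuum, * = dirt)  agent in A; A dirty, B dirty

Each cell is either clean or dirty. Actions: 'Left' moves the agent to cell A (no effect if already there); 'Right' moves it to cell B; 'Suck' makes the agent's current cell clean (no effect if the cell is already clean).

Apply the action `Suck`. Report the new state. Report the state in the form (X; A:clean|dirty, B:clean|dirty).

start: (A; A:dirty, B:dirty)
step 1/1 (Suck): (A; A:clean, B:dirty)

(A; A:clean, B:dirty)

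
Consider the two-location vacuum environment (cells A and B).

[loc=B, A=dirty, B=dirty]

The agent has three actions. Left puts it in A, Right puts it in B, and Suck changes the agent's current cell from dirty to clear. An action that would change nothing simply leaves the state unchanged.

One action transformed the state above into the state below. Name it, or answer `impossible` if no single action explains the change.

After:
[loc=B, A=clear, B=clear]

try  Left: <A|dirty|dirty>
try Right: <B|dirty|dirty>
try  Suck: <B|dirty|clear>
no single action produces the after-state

impossible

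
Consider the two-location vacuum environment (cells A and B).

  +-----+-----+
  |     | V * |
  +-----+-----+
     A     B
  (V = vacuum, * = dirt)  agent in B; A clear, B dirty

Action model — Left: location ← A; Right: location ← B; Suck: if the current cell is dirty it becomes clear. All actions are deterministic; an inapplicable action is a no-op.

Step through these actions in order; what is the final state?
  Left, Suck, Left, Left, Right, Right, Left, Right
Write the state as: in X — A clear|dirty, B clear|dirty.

in B — A clear, B dirty

Left (#1): in A — A clear, B dirty
Suck (#2): in A — A clear, B dirty
Left (#3): in A — A clear, B dirty
Left (#4): in A — A clear, B dirty
Right (#5): in B — A clear, B dirty
Right (#6): in B — A clear, B dirty
Left (#7): in A — A clear, B dirty
Right (#8): in B — A clear, B dirty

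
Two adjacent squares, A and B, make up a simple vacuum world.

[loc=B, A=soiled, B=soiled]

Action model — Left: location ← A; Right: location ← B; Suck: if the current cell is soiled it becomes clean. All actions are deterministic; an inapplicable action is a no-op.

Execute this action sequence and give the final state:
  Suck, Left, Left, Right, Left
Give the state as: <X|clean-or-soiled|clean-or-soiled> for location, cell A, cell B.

<A|soiled|clean>

step 1/5 (Suck): <B|soiled|clean>
step 2/5 (Left): <A|soiled|clean>
step 3/5 (Left): <A|soiled|clean>
step 4/5 (Right): <B|soiled|clean>
step 5/5 (Left): <A|soiled|clean>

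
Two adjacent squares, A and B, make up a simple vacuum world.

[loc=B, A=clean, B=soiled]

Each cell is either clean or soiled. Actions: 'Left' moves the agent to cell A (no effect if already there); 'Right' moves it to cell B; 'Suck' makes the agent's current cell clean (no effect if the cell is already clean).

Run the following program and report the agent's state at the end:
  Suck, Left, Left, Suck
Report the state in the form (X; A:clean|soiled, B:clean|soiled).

(A; A:clean, B:clean)

[1] after Suck: (B; A:clean, B:clean)
[2] after Left: (A; A:clean, B:clean)
[3] after Left: (A; A:clean, B:clean)
[4] after Suck: (A; A:clean, B:clean)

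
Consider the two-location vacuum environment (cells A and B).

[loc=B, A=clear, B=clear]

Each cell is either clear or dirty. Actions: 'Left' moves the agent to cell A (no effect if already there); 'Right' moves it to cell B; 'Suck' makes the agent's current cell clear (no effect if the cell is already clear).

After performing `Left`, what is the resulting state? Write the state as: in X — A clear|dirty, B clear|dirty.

start: in B — A clear, B clear
t=1 Left ⇒ in A — A clear, B clear

in A — A clear, B clear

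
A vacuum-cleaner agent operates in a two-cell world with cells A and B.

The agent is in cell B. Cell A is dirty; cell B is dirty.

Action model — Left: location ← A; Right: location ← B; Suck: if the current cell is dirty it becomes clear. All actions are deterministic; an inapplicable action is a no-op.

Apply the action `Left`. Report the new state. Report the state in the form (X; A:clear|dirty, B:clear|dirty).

start: (B; A:dirty, B:dirty)
1) do Left; now (A; A:dirty, B:dirty)

(A; A:dirty, B:dirty)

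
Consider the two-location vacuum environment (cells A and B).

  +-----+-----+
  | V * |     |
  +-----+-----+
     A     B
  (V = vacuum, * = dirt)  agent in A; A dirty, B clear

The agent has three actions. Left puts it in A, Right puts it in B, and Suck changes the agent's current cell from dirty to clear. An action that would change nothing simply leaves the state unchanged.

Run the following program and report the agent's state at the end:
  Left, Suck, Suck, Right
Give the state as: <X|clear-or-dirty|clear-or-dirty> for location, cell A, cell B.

step 1/4 (Left): <A|dirty|clear>
step 2/4 (Suck): <A|clear|clear>
step 3/4 (Suck): <A|clear|clear>
step 4/4 (Right): <B|clear|clear>

<B|clear|clear>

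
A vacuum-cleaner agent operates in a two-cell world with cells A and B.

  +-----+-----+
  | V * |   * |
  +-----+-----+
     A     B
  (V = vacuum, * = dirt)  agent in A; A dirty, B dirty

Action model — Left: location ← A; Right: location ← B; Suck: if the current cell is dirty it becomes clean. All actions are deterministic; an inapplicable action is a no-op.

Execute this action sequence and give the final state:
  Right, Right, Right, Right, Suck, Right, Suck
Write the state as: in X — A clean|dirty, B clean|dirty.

in B — A dirty, B clean

1. Right → in B — A dirty, B dirty
2. Right → in B — A dirty, B dirty
3. Right → in B — A dirty, B dirty
4. Right → in B — A dirty, B dirty
5. Suck → in B — A dirty, B clean
6. Right → in B — A dirty, B clean
7. Suck → in B — A dirty, B clean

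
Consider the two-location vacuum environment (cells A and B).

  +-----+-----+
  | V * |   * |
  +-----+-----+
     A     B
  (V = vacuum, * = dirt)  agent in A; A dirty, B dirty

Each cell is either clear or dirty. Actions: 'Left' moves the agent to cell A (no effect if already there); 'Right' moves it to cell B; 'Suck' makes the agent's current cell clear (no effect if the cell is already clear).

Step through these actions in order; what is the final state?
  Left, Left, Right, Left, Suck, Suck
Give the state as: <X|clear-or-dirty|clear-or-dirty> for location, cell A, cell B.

<A|clear|dirty>

1) do Left; now <A|dirty|dirty>
2) do Left; now <A|dirty|dirty>
3) do Right; now <B|dirty|dirty>
4) do Left; now <A|dirty|dirty>
5) do Suck; now <A|clear|dirty>
6) do Suck; now <A|clear|dirty>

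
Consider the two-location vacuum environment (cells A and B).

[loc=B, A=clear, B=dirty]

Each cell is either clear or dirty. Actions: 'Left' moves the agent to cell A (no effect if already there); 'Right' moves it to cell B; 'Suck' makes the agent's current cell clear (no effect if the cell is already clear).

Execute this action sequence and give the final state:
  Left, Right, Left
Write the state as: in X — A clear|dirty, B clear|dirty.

in A — A clear, B dirty

step 1/3 (Left): in A — A clear, B dirty
step 2/3 (Right): in B — A clear, B dirty
step 3/3 (Left): in A — A clear, B dirty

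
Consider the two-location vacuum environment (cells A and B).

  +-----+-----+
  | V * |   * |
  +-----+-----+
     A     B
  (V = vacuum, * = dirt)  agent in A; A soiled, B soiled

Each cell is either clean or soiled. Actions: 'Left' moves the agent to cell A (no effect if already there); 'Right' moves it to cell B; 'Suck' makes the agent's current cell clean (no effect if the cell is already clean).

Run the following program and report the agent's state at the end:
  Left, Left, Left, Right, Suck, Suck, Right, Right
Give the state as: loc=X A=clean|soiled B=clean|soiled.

[1] after Left: loc=A A=soiled B=soiled
[2] after Left: loc=A A=soiled B=soiled
[3] after Left: loc=A A=soiled B=soiled
[4] after Right: loc=B A=soiled B=soiled
[5] after Suck: loc=B A=soiled B=clean
[6] after Suck: loc=B A=soiled B=clean
[7] after Right: loc=B A=soiled B=clean
[8] after Right: loc=B A=soiled B=clean

loc=B A=soiled B=clean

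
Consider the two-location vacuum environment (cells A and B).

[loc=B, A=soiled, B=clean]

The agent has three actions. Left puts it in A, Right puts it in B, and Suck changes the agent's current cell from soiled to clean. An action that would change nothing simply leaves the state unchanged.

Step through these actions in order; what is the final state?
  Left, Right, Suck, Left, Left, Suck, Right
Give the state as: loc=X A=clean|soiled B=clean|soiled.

1. Left → loc=A A=soiled B=clean
2. Right → loc=B A=soiled B=clean
3. Suck → loc=B A=soiled B=clean
4. Left → loc=A A=soiled B=clean
5. Left → loc=A A=soiled B=clean
6. Suck → loc=A A=clean B=clean
7. Right → loc=B A=clean B=clean

loc=B A=clean B=clean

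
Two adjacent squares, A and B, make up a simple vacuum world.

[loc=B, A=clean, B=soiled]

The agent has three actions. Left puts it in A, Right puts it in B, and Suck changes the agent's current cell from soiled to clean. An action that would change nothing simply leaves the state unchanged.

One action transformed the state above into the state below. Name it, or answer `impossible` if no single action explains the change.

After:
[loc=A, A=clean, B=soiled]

Left

try  Left: loc=A A=clean B=soiled  ← match
try Right: loc=B A=clean B=soiled
try  Suck: loc=B A=clean B=clean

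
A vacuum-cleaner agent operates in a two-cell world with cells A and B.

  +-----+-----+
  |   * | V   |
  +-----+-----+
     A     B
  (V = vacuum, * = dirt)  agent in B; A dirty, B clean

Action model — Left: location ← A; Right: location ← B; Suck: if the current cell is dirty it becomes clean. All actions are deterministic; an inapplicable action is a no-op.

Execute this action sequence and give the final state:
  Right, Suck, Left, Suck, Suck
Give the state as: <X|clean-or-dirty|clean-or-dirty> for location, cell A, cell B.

1. Right → <B|dirty|clean>
2. Suck → <B|dirty|clean>
3. Left → <A|dirty|clean>
4. Suck → <A|clean|clean>
5. Suck → <A|clean|clean>

<A|clean|clean>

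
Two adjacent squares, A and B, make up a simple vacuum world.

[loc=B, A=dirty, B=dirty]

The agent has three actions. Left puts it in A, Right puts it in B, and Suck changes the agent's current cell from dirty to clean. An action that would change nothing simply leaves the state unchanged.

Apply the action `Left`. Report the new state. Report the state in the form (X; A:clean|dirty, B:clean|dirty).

(A; A:dirty, B:dirty)

start: (B; A:dirty, B:dirty)
Left (#1): (A; A:dirty, B:dirty)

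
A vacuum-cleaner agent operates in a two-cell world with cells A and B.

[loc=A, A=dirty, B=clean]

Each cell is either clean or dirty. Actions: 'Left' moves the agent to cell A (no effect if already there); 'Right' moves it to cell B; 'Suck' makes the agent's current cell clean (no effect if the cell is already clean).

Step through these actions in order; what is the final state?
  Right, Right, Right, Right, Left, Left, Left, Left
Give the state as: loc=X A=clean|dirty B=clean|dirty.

1. Right → loc=B A=dirty B=clean
2. Right → loc=B A=dirty B=clean
3. Right → loc=B A=dirty B=clean
4. Right → loc=B A=dirty B=clean
5. Left → loc=A A=dirty B=clean
6. Left → loc=A A=dirty B=clean
7. Left → loc=A A=dirty B=clean
8. Left → loc=A A=dirty B=clean

loc=A A=dirty B=clean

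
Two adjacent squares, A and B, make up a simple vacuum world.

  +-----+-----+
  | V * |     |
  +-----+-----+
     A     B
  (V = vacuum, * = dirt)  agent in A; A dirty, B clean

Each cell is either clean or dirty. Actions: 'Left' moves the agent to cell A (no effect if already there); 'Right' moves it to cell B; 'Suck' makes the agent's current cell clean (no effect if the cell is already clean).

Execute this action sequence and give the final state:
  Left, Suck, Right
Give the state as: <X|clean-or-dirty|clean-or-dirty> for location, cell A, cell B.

t=1 Left ⇒ <A|dirty|clean>
t=2 Suck ⇒ <A|clean|clean>
t=3 Right ⇒ <B|clean|clean>

<B|clean|clean>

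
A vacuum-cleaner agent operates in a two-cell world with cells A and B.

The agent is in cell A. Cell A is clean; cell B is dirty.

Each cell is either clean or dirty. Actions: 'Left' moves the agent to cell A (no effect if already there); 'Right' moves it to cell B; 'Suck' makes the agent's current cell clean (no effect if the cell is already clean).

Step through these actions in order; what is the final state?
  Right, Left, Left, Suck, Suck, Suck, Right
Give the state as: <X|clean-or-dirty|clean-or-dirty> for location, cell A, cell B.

step 1/7 (Right): <B|clean|dirty>
step 2/7 (Left): <A|clean|dirty>
step 3/7 (Left): <A|clean|dirty>
step 4/7 (Suck): <A|clean|dirty>
step 5/7 (Suck): <A|clean|dirty>
step 6/7 (Suck): <A|clean|dirty>
step 7/7 (Right): <B|clean|dirty>

<B|clean|dirty>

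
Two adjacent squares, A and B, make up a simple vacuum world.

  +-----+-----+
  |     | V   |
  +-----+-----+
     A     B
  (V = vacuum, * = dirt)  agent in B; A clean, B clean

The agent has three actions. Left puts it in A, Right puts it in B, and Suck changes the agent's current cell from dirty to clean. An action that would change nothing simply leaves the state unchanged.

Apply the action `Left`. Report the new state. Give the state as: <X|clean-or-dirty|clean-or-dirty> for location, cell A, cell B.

<A|clean|clean>

start: <B|clean|clean>
1. Left → <A|clean|clean>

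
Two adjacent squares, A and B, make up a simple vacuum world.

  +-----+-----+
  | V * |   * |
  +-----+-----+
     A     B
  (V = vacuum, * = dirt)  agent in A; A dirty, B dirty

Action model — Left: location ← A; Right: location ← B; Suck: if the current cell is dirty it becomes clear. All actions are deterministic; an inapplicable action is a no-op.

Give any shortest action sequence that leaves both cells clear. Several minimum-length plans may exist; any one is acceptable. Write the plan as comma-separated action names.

Suck, Right, Suck

[1] after Suck: (A; A:clear, B:dirty)
[2] after Right: (B; A:clear, B:dirty)
[3] after Suck: (B; A:clear, B:clear)
min 3: Suck A + move + Suck B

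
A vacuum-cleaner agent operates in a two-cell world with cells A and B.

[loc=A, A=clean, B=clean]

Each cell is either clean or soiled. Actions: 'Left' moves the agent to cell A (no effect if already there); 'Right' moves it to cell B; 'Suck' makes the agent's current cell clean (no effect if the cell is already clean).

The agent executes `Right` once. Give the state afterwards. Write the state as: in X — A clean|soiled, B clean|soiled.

in B — A clean, B clean

start: in A — A clean, B clean
Right (#1): in B — A clean, B clean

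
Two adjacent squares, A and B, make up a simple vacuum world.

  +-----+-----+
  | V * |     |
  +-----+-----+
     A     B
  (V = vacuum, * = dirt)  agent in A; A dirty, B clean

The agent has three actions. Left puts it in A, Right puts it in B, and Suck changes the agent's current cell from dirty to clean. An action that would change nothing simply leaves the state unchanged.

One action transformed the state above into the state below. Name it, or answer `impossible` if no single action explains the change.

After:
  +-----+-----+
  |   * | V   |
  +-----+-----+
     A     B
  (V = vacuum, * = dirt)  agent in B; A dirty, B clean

try  Left: <A|dirty|clean>
try Right: <B|dirty|clean>  ← match
try  Suck: <A|clean|clean>

Right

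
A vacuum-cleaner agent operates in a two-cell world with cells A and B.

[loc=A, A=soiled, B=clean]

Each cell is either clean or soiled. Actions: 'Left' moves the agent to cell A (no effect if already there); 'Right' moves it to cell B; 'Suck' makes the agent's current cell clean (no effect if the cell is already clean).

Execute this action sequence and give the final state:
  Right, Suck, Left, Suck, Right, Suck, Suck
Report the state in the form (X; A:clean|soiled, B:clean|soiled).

1. Right → (B; A:soiled, B:clean)
2. Suck → (B; A:soiled, B:clean)
3. Left → (A; A:soiled, B:clean)
4. Suck → (A; A:clean, B:clean)
5. Right → (B; A:clean, B:clean)
6. Suck → (B; A:clean, B:clean)
7. Suck → (B; A:clean, B:clean)

(B; A:clean, B:clean)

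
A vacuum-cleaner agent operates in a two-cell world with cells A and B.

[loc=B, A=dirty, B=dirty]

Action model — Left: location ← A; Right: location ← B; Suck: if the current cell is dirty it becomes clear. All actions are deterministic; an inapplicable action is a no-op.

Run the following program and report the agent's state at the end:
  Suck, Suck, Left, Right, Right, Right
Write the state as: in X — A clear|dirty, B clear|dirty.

in B — A dirty, B clear

1. Suck → in B — A dirty, B clear
2. Suck → in B — A dirty, B clear
3. Left → in A — A dirty, B clear
4. Right → in B — A dirty, B clear
5. Right → in B — A dirty, B clear
6. Right → in B — A dirty, B clear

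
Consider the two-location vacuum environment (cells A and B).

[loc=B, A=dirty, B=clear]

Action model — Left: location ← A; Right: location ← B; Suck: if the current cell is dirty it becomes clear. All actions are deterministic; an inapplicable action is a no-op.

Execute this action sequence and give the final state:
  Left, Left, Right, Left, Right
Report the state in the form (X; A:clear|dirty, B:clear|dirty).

(B; A:dirty, B:clear)

[1] after Left: (A; A:dirty, B:clear)
[2] after Left: (A; A:dirty, B:clear)
[3] after Right: (B; A:dirty, B:clear)
[4] after Left: (A; A:dirty, B:clear)
[5] after Right: (B; A:dirty, B:clear)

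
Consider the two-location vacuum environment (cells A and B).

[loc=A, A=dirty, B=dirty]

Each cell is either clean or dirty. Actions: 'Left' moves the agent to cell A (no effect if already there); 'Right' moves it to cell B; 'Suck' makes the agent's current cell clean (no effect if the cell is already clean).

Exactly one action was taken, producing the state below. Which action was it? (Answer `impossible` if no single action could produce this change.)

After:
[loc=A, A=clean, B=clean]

try  Left: <A|dirty|dirty>
try Right: <B|dirty|dirty>
try  Suck: <A|clean|dirty>
no single action produces the after-state

impossible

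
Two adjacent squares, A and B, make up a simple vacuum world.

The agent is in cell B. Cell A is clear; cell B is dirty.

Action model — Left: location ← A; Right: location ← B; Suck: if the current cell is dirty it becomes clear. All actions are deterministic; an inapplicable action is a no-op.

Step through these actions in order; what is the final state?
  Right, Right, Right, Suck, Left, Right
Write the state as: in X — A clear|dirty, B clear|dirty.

1. Right → in B — A clear, B dirty
2. Right → in B — A clear, B dirty
3. Right → in B — A clear, B dirty
4. Suck → in B — A clear, B clear
5. Left → in A — A clear, B clear
6. Right → in B — A clear, B clear

in B — A clear, B clear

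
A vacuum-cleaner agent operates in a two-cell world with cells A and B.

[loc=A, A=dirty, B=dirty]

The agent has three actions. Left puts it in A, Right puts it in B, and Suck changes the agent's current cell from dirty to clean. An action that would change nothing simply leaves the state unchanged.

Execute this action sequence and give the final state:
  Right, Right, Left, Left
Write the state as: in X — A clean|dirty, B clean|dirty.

[1] after Right: in B — A dirty, B dirty
[2] after Right: in B — A dirty, B dirty
[3] after Left: in A — A dirty, B dirty
[4] after Left: in A — A dirty, B dirty

in A — A dirty, B dirty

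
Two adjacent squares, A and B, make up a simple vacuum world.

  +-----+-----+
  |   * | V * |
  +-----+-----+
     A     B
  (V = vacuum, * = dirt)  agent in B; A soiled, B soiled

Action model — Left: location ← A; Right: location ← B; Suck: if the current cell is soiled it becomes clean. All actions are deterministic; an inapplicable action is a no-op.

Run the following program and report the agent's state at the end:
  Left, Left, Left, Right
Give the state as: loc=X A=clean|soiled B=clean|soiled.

loc=B A=soiled B=soiled

[1] after Left: loc=A A=soiled B=soiled
[2] after Left: loc=A A=soiled B=soiled
[3] after Left: loc=A A=soiled B=soiled
[4] after Right: loc=B A=soiled B=soiled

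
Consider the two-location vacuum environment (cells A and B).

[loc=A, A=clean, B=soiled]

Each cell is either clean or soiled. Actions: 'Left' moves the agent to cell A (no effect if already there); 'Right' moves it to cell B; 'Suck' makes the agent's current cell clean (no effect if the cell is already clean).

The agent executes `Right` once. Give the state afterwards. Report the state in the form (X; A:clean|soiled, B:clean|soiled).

(B; A:clean, B:soiled)

start: (A; A:clean, B:soiled)
1) do Right; now (B; A:clean, B:soiled)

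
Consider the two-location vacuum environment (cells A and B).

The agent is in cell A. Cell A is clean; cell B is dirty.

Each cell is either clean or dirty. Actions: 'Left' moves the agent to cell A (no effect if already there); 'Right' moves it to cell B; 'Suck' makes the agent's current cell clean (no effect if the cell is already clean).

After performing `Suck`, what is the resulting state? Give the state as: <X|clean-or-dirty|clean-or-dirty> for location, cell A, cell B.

<A|clean|dirty>

start: <A|clean|dirty>
[1] after Suck: <A|clean|dirty>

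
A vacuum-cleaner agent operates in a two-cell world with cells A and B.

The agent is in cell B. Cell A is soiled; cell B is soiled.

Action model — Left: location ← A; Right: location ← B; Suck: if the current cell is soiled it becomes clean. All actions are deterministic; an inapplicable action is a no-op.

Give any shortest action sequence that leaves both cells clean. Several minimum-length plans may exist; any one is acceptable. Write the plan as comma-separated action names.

1) do Suck; now in B — A soiled, B clean
2) do Left; now in A — A soiled, B clean
3) do Suck; now in A — A clean, B clean
min 3: Suck B + move + Suck A

Suck, Left, Suck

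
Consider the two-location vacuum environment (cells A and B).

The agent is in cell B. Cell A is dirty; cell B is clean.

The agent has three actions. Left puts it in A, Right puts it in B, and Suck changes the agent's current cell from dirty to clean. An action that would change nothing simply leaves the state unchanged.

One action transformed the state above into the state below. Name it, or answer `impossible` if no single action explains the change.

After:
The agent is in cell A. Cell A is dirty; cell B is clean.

try  Left: (A; A:dirty, B:clean)  ← match
try Right: (B; A:dirty, B:clean)
try  Suck: (B; A:dirty, B:clean)

Left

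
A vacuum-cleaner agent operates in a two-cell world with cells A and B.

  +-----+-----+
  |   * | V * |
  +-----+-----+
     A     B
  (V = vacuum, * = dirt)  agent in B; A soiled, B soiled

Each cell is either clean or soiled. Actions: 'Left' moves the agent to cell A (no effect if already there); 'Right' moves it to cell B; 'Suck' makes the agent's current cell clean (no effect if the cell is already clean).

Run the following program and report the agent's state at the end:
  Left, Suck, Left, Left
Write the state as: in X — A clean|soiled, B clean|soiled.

1) do Left; now in A — A soiled, B soiled
2) do Suck; now in A — A clean, B soiled
3) do Left; now in A — A clean, B soiled
4) do Left; now in A — A clean, B soiled

in A — A clean, B soiled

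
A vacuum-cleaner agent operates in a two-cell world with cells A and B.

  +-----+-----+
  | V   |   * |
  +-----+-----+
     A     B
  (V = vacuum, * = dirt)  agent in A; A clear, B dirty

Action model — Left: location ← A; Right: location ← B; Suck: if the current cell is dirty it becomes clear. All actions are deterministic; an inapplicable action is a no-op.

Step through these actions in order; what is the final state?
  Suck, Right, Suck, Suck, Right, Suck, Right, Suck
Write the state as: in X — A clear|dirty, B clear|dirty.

[1] after Suck: in A — A clear, B dirty
[2] after Right: in B — A clear, B dirty
[3] after Suck: in B — A clear, B clear
[4] after Suck: in B — A clear, B clear
[5] after Right: in B — A clear, B clear
[6] after Suck: in B — A clear, B clear
[7] after Right: in B — A clear, B clear
[8] after Suck: in B — A clear, B clear

in B — A clear, B clear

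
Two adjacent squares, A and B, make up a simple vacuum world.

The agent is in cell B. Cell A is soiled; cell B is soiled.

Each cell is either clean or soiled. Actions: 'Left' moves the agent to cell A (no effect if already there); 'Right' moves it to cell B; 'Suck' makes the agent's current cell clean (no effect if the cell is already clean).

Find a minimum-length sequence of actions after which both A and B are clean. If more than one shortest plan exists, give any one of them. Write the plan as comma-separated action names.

[1] after Suck: (B; A:soiled, B:clean)
[2] after Left: (A; A:soiled, B:clean)
[3] after Suck: (A; A:clean, B:clean)
min 3: Suck B + move + Suck A

Suck, Left, Suck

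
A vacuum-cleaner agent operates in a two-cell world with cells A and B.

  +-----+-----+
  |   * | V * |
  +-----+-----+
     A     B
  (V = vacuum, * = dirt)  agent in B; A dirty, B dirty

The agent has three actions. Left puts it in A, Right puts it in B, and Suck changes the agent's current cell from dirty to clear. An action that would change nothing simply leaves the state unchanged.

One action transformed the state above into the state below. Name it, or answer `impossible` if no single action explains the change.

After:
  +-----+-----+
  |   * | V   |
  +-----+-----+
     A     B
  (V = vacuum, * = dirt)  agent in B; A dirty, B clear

Suck

try  Left: <A|dirty|dirty>
try Right: <B|dirty|dirty>
try  Suck: <B|dirty|clear>  ← match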